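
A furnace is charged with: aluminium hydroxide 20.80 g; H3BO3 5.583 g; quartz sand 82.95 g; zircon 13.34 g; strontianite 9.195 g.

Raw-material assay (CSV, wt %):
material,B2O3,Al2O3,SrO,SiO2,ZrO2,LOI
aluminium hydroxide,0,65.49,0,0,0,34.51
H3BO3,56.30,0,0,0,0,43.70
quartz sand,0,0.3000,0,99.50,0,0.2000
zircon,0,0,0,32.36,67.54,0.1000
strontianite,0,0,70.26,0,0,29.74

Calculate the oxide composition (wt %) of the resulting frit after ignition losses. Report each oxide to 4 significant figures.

Rounding to 4 significant digits extends to every working value as shown. All internal work carries full float precision through every step; a single rounding produces every reported number; the derived quantities are carried in full float precision (net glass mass, five oxide percentages, the totals, LOI, yield) from the batch weights per 119.3 g of glass, as quoted within question or answer.
Oxide-by-oxide delivered mass:
  B2O3: 5.583·0.5630 = 3.143 g
  Al2O3: 20.80·0.6549 + 82.95·0.003000 = 13.87 g
  SrO: 9.195·0.7026 = 6.460 g
  SiO2: 82.95·0.9950 + 13.34·0.3236 = 86.85 g
  ZrO2: 13.34·0.6754 = 9.010 g
LOI: 20.80·0.3451 + 5.583·0.4370 + 82.95·0.002000 + 13.34·0.001000 + 9.195·0.2974 = 12.53 g
Glass = total batch minus LOI = 131.9 − 12.53 = 119.3 g (equal to the oxide-mass sum)
each oxide over glass, ×100, is wt %

Glass mass = 119.3 g (batch 131.9 − LOI 12.53).
Composition: B2O3 2.634%, Al2O3 11.62%, SrO 5.414%, SiO2 72.78%, ZrO2 7.550%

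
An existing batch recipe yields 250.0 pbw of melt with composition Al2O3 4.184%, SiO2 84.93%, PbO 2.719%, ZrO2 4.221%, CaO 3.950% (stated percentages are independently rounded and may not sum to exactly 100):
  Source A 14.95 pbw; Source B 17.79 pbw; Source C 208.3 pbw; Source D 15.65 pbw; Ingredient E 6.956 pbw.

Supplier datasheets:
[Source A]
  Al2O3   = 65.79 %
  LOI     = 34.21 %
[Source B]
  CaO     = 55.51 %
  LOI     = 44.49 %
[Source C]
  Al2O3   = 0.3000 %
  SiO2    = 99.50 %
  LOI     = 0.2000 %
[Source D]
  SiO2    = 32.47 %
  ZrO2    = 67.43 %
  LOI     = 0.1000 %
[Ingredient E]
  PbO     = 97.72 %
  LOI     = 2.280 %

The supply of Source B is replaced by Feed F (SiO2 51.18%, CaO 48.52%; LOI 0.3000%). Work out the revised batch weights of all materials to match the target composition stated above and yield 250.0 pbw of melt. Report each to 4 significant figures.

Revised batch per 250.0 pbw melt:
  Source A: 15.00 pbw
  Feed F: 20.35 pbw
  Source C: 197.8 pbw
  Source D: 15.65 pbw
  Ingredient E: 6.956 pbw
Total batch = 255.8 pbw; LOI loss = 5.762 pbw

The intermediate values are displayed, with 4-significant-figure rounding, when written out — all internal work runs at exact precision at every stage. Every reported figure includes exactly one rounding; derived quantities, including net glass mass, LOI, five oxide percentages, totals, the yield, are computed starting from the weights per 250.0 pbw of glass at full precision, exactly as printed in the problem or answer text.
Target oxide masses per 250.0 pbw melt:
  Al2O3: 4.184% × 250.0 = 10.46 pbw
  SiO2: 84.93% × 250.0 = 212.3 pbw
  PbO: 2.719% × 250.0 = 6.798 pbw
  ZrO2: 4.221% × 250.0 = 10.55 pbw
  CaO: 3.950% × 250.0 = 9.875 pbw
Verifying the oxide balance with the batch weights as given, on the stated basis (summed amounts equal target values modulo rounding of the values):
  Al2O3: 15.00·0.6579 + 197.8·0.003000 = 10.46 pbw (target 10.46 pbw)
  SiO2: 20.35·0.5118 + 197.8·0.9950 + 15.65·0.3247 = 212.3 pbw (target 212.3 pbw)
  PbO: 6.956·0.9772 = 6.797 pbw (target 6.798 pbw)
  ZrO2: 15.65·0.6743 = 10.55 pbw (target 10.55 pbw)
  CaO: 20.35·0.4852 = 9.874 pbw (target 9.875 pbw)
Auditing the glass mass value: total charge less LOI = 250.0 pbw (per-oxide target masses sum to 250.0 pbw; against the stated basis, 250.0 pbw — any gap is answer rounding).
Batch total: Σ batch = 255.8 pbw; ignition loss, Σ(batch × LOI) = 5.762 pbw; yield, glass over the total, = 97.75%.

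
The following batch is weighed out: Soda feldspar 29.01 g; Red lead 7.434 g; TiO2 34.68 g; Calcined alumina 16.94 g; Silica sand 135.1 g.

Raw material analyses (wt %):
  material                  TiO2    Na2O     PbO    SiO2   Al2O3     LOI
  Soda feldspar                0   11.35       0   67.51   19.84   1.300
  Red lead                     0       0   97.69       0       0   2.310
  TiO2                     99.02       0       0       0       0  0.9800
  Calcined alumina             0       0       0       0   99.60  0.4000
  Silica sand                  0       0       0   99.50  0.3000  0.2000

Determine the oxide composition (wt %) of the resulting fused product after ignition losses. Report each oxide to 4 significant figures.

The working math keeps full float precision throughout. Mid-chain values appear rounded to four significant figures alongside each step; every reported value sees exactly one rounding; the derived quantities are carried at full precision (totals, yield, glass mass, the five compositions, LOI) starting from the weights at 221.9 g of glass, as quoted within either problem or answer.
Per-oxide mass from batch:
  TiO2: 34.68·0.9902 = 34.34 g
  Na2O: 29.01·0.1135 = 3.293 g
  PbO: 7.434·0.9769 = 7.262 g
  SiO2: 29.01·0.6751 + 135.1·0.9950 = 154.0 g
  Al2O3: 29.01·0.1984 + 16.94·0.9960 + 135.1·0.003000 = 23.03 g
LOI: 29.01·0.01300 + 7.434·0.02310 + 34.68·0.009800 + 16.94·0.004000 + 135.1·0.002000 = 1.227 g
Net of LOI, the glass mass = 223.2 − 1.227 = 221.9 g (= Σ oxide masses)
percent share: oxide ÷ glass, ×100

Glass mass = 221.9 g (batch 223.2 − LOI 1.227).
Composition: TiO2 15.47%, Na2O 1.484%, PbO 3.272%, SiO2 69.39%, Al2O3 10.38%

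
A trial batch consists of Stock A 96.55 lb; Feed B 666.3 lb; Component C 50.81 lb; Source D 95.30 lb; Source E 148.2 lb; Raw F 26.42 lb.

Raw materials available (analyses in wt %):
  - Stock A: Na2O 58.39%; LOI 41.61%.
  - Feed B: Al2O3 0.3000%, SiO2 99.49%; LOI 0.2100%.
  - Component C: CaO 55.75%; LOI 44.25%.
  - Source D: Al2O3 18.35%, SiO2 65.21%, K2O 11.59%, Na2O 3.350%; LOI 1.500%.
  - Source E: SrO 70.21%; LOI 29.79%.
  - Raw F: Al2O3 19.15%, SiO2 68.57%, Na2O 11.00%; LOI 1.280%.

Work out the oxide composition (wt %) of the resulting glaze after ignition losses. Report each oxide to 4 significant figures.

Working values are shown rounded to four significant digits in the working. All arithmetic runs at exact precision in every operation; each reported figure undergoes a single rounding — all derived quantities (ignition loss, the totals, glass mass, yield, six oxide percentages) are re-derived starting from the weights per 973.6 lb of glass at full float precision, as quoted within either problem or answer.
What the batch supplies per oxide:
  Al2O3: 666.3·0.003000 + 95.30·0.1835 + 26.42·0.1915 = 24.55 lb
  SiO2: 666.3·0.9949 + 95.30·0.6521 + 26.42·0.6857 = 743.2 lb
  K2O: 95.30·0.1159 = 11.05 lb
  Na2O: 96.55·0.5839 + 95.30·0.03350 + 26.42·0.1100 = 62.47 lb
  CaO: 50.81·0.5575 = 28.33 lb
  SrO: 148.2·0.7021 = 104.1 lb
LOI: 96.55·0.4161 + 666.3·0.002100 + 50.81·0.4425 + 95.30·0.01500 + 148.2·0.2979 + 26.42·0.01280 = 110.0 lb
Net of LOI, the glass mass = 1084 − 110.0 = 973.6 lb (= Σ oxide masses)
each oxide over glass, ×100, is wt %

Glass mass = 973.6 lb (batch 1084 − LOI 110.0).
Composition: Al2O3 2.521%, SiO2 76.33%, K2O 1.134%, Na2O 6.417%, CaO 2.909%, SrO 10.69%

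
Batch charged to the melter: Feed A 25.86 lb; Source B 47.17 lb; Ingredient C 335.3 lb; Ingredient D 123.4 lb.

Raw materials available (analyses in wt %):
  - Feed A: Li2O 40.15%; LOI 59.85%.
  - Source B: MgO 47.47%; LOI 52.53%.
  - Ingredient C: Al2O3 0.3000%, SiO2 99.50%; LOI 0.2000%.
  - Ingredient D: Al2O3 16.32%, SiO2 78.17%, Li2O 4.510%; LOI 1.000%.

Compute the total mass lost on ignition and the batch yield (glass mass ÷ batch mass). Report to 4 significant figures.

LOI loss = 42.16 lb; glass = 489.6 lb; yield = 92.07%

Intermediates are displayed rounded to four significant digits on the page — the whole derivation holds full precision end to end. Exactly one rounding is applied to each reported number; derived quantities (glass mass, the yield, ignition loss, four oxide percentages, the totals) are carried in exact precision from the weighed amounts at 489.6 lb of glass, as set out in problem or answer.
Ignition loss by material:
  Feed A: 25.86 × 0.5985 = 15.48 lb
  Source B: 47.17 × 0.5253 = 24.78 lb
  Ingredient C: 335.3 × 0.002000 = 0.6706 lb
  Ingredient D: 123.4 × 0.01000 = 1.234 lb
Total LOI = 42.16 lb
Glass = batch − LOI = 531.7 − 42.16 = 489.6 lb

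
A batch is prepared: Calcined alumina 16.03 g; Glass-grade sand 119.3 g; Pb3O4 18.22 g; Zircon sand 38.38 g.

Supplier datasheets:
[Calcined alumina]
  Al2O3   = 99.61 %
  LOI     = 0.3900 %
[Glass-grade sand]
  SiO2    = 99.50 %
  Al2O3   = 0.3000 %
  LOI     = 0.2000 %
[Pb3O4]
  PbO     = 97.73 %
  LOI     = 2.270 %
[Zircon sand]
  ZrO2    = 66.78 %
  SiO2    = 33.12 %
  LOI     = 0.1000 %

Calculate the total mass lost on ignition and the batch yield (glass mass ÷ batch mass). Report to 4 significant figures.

Each numeric step keeps full precision through every step; the intermediate values are rounded to four significant figures as shown — every reported figure is rounded only once; all derived quantities are rebuilt in exact precision (yield, the four compositions, net glass mass, totals, LOI) from the batch weights per 191.2 g of glass as set out in problem or answer.
Each material's LOI contribution:
  Calcined alumina: 16.03 × 0.003900 = 0.06252 g
  Glass-grade sand: 119.3 × 0.002000 = 0.2386 g
  Pb3O4: 18.22 × 0.02270 = 0.4136 g
  Zircon sand: 38.38 × 0.001000 = 0.03838 g
Total LOI = 0.7531 g
Glass = batch − LOI = 191.9 − 0.7531 = 191.2 g

LOI loss = 0.7531 g; glass = 191.2 g; yield = 99.61%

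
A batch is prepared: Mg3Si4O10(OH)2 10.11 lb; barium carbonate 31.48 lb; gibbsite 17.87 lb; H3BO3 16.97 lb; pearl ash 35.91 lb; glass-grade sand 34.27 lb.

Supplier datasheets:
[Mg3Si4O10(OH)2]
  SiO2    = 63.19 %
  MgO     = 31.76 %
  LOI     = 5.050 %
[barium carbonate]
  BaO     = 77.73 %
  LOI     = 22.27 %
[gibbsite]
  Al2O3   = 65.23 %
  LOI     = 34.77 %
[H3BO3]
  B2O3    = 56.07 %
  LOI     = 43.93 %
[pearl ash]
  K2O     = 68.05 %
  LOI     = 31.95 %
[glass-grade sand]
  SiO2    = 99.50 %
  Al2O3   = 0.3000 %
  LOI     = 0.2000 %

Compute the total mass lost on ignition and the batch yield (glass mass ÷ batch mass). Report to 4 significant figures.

All internal work runs at exact precision end to end; in-progress results are displayed, with 4-significant-digit rounding, on the page; a single rounding yields every reported value — derived quantities are carried from the batch weights per 113.9 lb of glass in exact precision (glass mass, the totals, the six compositions, the yield, ignition loss), as given in the question or the answer.
LOI of each material in turn:
  Mg3Si4O10(OH)2: 10.11 × 0.05050 = 0.5106 lb
  barium carbonate: 31.48 × 0.2227 = 7.011 lb
  gibbsite: 17.87 × 0.3477 = 6.213 lb
  H3BO3: 16.97 × 0.4393 = 7.455 lb
  pearl ash: 35.91 × 0.3195 = 11.47 lb
  glass-grade sand: 34.27 × 0.002000 = 0.06854 lb
Total LOI = 32.73 lb
Glass = batch − LOI = 146.6 − 32.73 = 113.9 lb

LOI loss = 32.73 lb; glass = 113.9 lb; yield = 77.67%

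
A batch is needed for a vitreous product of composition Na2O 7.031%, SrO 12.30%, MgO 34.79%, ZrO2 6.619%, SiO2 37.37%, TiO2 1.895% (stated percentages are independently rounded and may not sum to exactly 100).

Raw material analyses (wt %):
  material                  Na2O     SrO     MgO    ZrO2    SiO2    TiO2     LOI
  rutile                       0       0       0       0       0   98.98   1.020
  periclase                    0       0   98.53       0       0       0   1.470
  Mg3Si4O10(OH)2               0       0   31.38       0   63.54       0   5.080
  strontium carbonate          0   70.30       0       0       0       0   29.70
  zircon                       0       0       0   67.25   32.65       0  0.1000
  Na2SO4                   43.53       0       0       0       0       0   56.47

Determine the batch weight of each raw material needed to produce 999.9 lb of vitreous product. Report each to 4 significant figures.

Values along the way are displayed, with 4-significant-digit rounding, on the page. The working math holds full precision from start to finish — a single rounding produces each reported number — derived quantities, including LOI, glass mass, the yield, totals, the six compositions, are computed from the weighed amounts on 999.9 lb of glass at full float precision, as set out in either problem or answer.
Target oxide masses per 999.9 lb vitreous product:
  Na2O: 7.031% × 999.9 = 70.30 lb
  SrO: 12.30% × 999.9 = 123.0 lb
  MgO: 34.79% × 999.9 = 347.9 lb
  ZrO2: 6.619% × 999.9 = 66.18 lb
  SiO2: 37.37% × 999.9 = 373.7 lb
  TiO2: 1.895% × 999.9 = 18.95 lb
A balance pass over the oxides, applying the batch weights above, for the quoted basis mass (sums match the target masses up to rounding of the answer):
  Na2O: 161.5·0.4353 = 70.30 lb (target 70.30 lb)
  SrO: 174.9·0.7030 = 123.0 lb (target 123.0 lb)
  MgO: 181.9·0.9853 + 537.5·0.3138 = 347.9 lb (target 347.9 lb)
  ZrO2: 98.41·0.6725 = 66.18 lb (target 66.18 lb)
  SiO2: 537.5·0.6354 + 98.41·0.3265 = 373.7 lb (target 373.7 lb)
  TiO2: 19.14·0.9898 = 18.94 lb (target 18.95 lb)
Auditing the glass mass value: batch Σ − ignition loss = 999.9 lb (the Σ of target masses is 999.9 lb; versus the stated basis of 999.9 lb — differing by rounding only).
Total batch = Σ batch = 1173 lb; Σ batch·LOI gives LOI loss = 173.4 lb; as yield: glass ÷ batch → 85.22%.

Batch per 999.9 lb vitreous product:
  rutile: 19.14 lb
  periclase: 181.9 lb
  Mg3Si4O10(OH)2: 537.5 lb
  strontium carbonate: 174.9 lb
  zircon: 98.41 lb
  Na2SO4: 161.5 lb
Total batch = 1173 lb; LOI loss = 173.4 lb; yield = 85.22%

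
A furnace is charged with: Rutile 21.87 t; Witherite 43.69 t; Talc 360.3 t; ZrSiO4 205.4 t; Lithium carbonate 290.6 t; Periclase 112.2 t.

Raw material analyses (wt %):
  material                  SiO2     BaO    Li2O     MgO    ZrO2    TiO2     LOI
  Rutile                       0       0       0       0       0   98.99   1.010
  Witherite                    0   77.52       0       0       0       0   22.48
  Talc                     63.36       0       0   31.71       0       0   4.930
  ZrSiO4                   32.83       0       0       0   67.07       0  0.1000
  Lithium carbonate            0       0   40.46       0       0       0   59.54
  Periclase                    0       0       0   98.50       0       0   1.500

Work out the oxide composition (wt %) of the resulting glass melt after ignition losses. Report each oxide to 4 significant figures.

Glass mass = 831.3 t (batch 1034 − LOI 202.7).
Composition: SiO2 35.57%, BaO 4.074%, Li2O 14.14%, MgO 27.04%, ZrO2 16.57%, TiO2 2.604%

Each numeric step carries exact precision at every stage; mid-chain values are displayed, rounded to four significant figures, at each printed step — a single rounding finalizes each reported number. Derived quantities, which include glass mass, ignition loss, totals, the six compositions, yield, are carried in full precision, precisely as stated by the question or the answer, from the batch weights at 831.3 t of glass.
Oxide-by-oxide delivered mass:
  SiO2: 360.3·0.6336 + 205.4·0.3283 = 295.7 t
  BaO: 43.69·0.7752 = 33.87 t
  Li2O: 290.6·0.4046 = 117.6 t
  MgO: 360.3·0.3171 + 112.2·0.9850 = 224.8 t
  ZrO2: 205.4·0.6707 = 137.8 t
  TiO2: 21.87·0.9899 = 21.65 t
LOI: 21.87·0.01010 + 43.69·0.2248 + 360.3·0.04930 + 205.4·0.001000 + 290.6·0.5954 + 112.2·0.01500 = 202.7 t
The glass mass, total less LOI, = 1034 − 202.7 = 831.3 t (= the summed oxide contributions)
each wt % is 100 × oxide ÷ glass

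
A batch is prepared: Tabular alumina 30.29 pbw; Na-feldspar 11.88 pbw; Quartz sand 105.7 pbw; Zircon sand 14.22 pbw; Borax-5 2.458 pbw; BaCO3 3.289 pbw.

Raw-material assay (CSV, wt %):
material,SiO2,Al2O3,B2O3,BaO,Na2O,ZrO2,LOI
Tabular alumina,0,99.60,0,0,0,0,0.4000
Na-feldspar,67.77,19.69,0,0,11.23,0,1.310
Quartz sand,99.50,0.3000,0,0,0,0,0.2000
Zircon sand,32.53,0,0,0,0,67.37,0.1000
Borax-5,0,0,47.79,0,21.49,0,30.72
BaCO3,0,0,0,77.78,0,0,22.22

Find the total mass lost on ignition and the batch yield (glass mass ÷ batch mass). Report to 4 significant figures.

LOI loss = 1.988 pbw; glass = 165.8 pbw; yield = 98.82%

The whole derivation carries full float precision through every step — intermediates are shown rounded to 4 significant figures on the page. Every reported figure takes a single rounding; derived quantities are rebuilt in exact precision (the yield, six oxide percentages, glass mass, LOI, the totals) using the weight values on 165.8 pbw of glass exactly as printed in problem or answer.
Per-material ignition loss:
  Tabular alumina: 30.29 × 0.004000 = 0.1212 pbw
  Na-feldspar: 11.88 × 0.01310 = 0.1556 pbw
  Quartz sand: 105.7 × 0.002000 = 0.2114 pbw
  Zircon sand: 14.22 × 0.001000 = 0.01422 pbw
  Borax-5: 2.458 × 0.3072 = 0.7551 pbw
  BaCO3: 3.289 × 0.2222 = 0.7308 pbw
Total LOI = 1.988 pbw
Glass = batch − LOI = 167.8 − 1.988 = 165.8 pbw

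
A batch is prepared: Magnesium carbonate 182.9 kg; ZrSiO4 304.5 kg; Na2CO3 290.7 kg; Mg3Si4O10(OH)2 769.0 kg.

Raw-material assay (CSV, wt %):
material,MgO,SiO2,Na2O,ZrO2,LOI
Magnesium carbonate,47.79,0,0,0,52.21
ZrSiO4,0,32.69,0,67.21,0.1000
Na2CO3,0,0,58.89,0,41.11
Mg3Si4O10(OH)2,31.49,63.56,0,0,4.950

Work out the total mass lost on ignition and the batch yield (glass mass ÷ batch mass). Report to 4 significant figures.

Intermediates appear rounded to 4 significant digits in the working. Full float precision is kept end to end; every reported result is rounded once only — the derived quantities, including LOI, the totals, net glass mass, yield, the four compositions, are re-derived from the weighed amounts for 1294 kg of glass in exact precision, as written in the problem or the answer.
Loss on ignition, line by line:
  Magnesium carbonate: 182.9 × 0.5221 = 95.49 kg
  ZrSiO4: 304.5 × 0.001000 = 0.3045 kg
  Na2CO3: 290.7 × 0.4111 = 119.5 kg
  Mg3Si4O10(OH)2: 769.0 × 0.04950 = 38.07 kg
Total LOI = 253.4 kg
Glass = batch − LOI = 1547 − 253.4 = 1294 kg

LOI loss = 253.4 kg; glass = 1294 kg; yield = 83.62%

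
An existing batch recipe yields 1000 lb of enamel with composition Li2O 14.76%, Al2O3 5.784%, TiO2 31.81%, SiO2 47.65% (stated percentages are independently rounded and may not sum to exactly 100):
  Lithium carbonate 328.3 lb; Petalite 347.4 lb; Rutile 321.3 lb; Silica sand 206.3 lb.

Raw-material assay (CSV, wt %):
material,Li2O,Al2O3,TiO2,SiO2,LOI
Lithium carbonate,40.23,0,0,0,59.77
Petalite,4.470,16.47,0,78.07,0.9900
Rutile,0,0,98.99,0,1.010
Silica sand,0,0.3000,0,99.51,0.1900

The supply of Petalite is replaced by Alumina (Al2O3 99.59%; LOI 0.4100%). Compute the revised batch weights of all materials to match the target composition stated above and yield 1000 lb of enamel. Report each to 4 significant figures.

All arithmetic keeps full float precision at all times; in-progress results are shown rounded to four significant figures when written out. A single rounding finalizes every reported figure. The derived quantities are computed in full float precision (net glass mass, the totals, ignition loss, four oxide percentages, the yield) from the batch weights per 1000 lb of glass, exactly as shown in problem or answer.
Oxide-by-oxide targets in 1000 lb enamel:
  Li2O: 14.76% × 1000 = 147.6 lb
  Al2O3: 5.784% × 1000 = 57.84 lb
  TiO2: 31.81% × 1000 = 318.1 lb
  SiO2: 47.65% × 1000 = 476.5 lb
Balance tally, oxide-wise, applying the batch weights above, per the basis as stated (every target is met by its sum exact up to rounding of places):
  Li2O: 366.9·0.4023 = 147.6 lb (target 147.6 lb)
  Al2O3: 56.64·0.9959 + 478.8·0.003000 = 57.84 lb (target 57.84 lb)
  TiO2: 321.3·0.9899 = 318.1 lb (target 318.1 lb)
  SiO2: 478.8·0.9951 = 476.5 lb (target 476.5 lb)
Glass-mass sanity pass: the batch minus its LOI: 1000 lb (the Σ of target masses is 1000 lb; versus the stated basis of 1000 lb — a pure rounding effect).
Summing the batch: Σ batch = 1224 lb; LOI loss = Σ batch·LOI = 223.7 lb; the yield ratio, glass ÷ batch: 81.72%.

Revised batch per 1000 lb enamel:
  Lithium carbonate: 366.9 lb
  Alumina: 56.64 lb
  Rutile: 321.3 lb
  Silica sand: 478.8 lb
Total batch = 1224 lb; LOI loss = 223.7 lb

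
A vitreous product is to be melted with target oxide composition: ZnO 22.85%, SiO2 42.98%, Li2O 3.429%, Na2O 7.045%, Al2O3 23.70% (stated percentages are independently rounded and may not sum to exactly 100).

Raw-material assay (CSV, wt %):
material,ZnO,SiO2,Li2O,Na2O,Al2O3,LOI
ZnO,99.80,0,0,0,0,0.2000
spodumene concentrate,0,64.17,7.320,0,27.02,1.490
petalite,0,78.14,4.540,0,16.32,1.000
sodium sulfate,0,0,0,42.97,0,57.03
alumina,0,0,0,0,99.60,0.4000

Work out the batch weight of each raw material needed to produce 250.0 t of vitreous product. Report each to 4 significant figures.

Batch per 250.0 t vitreous product:
  ZnO: 57.24 t
  spodumene concentrate: 64.86 t
  petalite: 84.25 t
  sodium sulfate: 40.99 t
  alumina: 28.09 t
Total batch = 275.4 t; LOI loss = 25.41 t; yield = 90.77%

Intermediates are shown rounded off to 4 significant digits on the page. Each numeric step runs at exact precision at each step. Every reported value sees exactly one rounding; the derived quantities (glass mass, the totals, LOI, yield, five oxide percentages) are recomputed in full float precision from the batch weights for 250.0 t of glass, precisely as stated by the question or the answer.
The oxide mass targets at 250.0 t vitreous product:
  ZnO: 22.85% × 250.0 = 57.12 t
  SiO2: 42.98% × 250.0 = 107.4 t
  Li2O: 3.429% × 250.0 = 8.572 t
  Na2O: 7.045% × 250.0 = 17.61 t
  Al2O3: 23.70% × 250.0 = 59.25 t
Per-oxide balance check from the weights as reported, on the stated basis (delivered sums recover each target inside rounding margins):
  ZnO: 57.24·0.9980 = 57.13 t (target 57.12 t)
  SiO2: 64.86·0.6417 + 84.25·0.7814 = 107.5 t (target 107.4 t)
  Li2O: 64.86·0.07320 + 84.25·0.04540 = 8.573 t (target 8.572 t)
  Na2O: 40.99·0.4297 = 17.61 t (target 17.61 t)
  Al2O3: 64.86·0.2702 + 84.25·0.1632 + 28.09·0.9960 = 59.25 t (target 59.25 t)
The glass-mass cross-check: total batch − LOI = 250.0 t (the targets, summed, come to 250.0 t; with the basis standing at 250.0 t — any gap is answer rounding).
Total batch = Σ batch = 275.4 t; Σ batch·LOI gives LOI loss = 25.41 t; yield: glass divided by total = 90.77%.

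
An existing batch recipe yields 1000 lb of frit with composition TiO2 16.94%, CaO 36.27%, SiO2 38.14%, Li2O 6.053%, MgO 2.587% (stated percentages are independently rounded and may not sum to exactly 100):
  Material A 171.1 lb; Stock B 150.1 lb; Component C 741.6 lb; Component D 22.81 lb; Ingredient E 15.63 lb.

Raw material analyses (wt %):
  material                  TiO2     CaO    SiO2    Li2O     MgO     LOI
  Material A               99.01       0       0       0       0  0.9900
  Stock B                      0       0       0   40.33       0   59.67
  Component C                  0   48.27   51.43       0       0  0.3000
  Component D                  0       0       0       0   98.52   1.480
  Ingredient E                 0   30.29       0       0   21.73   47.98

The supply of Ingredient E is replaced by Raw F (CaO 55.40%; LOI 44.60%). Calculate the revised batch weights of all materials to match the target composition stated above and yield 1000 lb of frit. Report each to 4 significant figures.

Revised batch per 1000 lb frit:
  Material A: 171.1 lb
  Stock B: 150.1 lb
  Component C: 741.6 lb
  Component D: 26.26 lb
  Raw F: 8.546 lb
Total batch = 1098 lb; LOI loss = 97.68 lb

Rounding to four significant figures applies to every in-between result as displayed — each numeric step maintains exact precision in all steps — each reported result undergoes a single rounding; the derived quantities are computed starting from the weights per 1000 lb of glass at exact precision (the five compositions, glass mass, totals, ignition loss, yield), precisely as stated by either problem or answer.
Oxide-by-oxide targets in 1000 lb frit:
  TiO2: 16.94% × 1000 = 169.4 lb
  CaO: 36.27% × 1000 = 362.7 lb
  SiO2: 38.14% × 1000 = 381.4 lb
  Li2O: 6.053% × 1000 = 60.53 lb
  MgO: 2.587% × 1000 = 25.87 lb
Checking each oxide sum from the weights as reported, for the quoted basis mass (oxide sums agree with the targets inside rounding margins):
  TiO2: 171.1·0.9901 = 169.4 lb (target 169.4 lb)
  CaO: 741.6·0.4827 + 8.546·0.5540 = 362.7 lb (target 362.7 lb)
  SiO2: 741.6·0.5143 = 381.4 lb (target 381.4 lb)
  Li2O: 150.1·0.4033 = 60.54 lb (target 60.53 lb)
  MgO: 26.26·0.9852 = 25.87 lb (target 25.87 lb)
Consistency of the glass mass: batch total minus LOI = 999.9 lb (the targets, summed, come to 999.9 lb; against the stated basis, 1000 lb — differing by rounding only).
Total batch = Σ batch = 1098 lb; Σ batch·LOI gives LOI loss = 97.68 lb; the yield ratio, glass ÷ batch: 91.10%.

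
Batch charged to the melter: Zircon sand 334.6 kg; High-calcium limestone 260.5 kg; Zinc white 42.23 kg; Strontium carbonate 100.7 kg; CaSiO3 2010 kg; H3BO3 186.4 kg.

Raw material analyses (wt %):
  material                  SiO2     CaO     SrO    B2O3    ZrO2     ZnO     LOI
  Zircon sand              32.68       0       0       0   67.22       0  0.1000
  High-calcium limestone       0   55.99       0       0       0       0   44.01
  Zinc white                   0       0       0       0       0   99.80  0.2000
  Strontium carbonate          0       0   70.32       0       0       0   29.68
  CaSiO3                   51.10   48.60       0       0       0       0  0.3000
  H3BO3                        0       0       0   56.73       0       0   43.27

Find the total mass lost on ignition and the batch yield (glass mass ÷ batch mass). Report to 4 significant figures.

Each numeric step keeps full precision at all times. Values along the way appear (rounded to 4 significant figures) within the worked lines; each reported result carries a single rounding — all derived quantities (totals, LOI, net glass mass, the yield, the six compositions) are recomputed in exact precision using the weight values per 2703 kg of glass, exactly as shown in problem or answer.
Each material's LOI contribution:
  Zircon sand: 334.6 × 0.001000 = 0.3346 kg
  High-calcium limestone: 260.5 × 0.4401 = 114.6 kg
  Zinc white: 42.23 × 0.002000 = 0.08446 kg
  Strontium carbonate: 100.7 × 0.2968 = 29.89 kg
  CaSiO3: 2010 × 0.003000 = 6.030 kg
  H3BO3: 186.4 × 0.4327 = 80.66 kg
Total LOI = 231.6 kg
Glass = batch − LOI = 2934 − 231.6 = 2703 kg

LOI loss = 231.6 kg; glass = 2703 kg; yield = 92.11%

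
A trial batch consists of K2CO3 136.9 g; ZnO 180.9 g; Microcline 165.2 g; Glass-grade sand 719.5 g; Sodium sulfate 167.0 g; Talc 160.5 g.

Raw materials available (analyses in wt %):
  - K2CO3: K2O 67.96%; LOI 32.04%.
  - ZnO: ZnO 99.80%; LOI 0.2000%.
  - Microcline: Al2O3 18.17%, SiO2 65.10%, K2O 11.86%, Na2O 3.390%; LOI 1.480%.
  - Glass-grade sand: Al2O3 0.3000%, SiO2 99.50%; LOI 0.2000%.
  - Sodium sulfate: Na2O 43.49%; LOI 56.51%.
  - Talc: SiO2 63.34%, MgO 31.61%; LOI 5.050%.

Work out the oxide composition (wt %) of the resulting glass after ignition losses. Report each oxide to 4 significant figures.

Working values are displayed rounded off to 4 significant figures at each printed step. Each numeric step runs at exact precision throughout; every reported value carries a single rounding — all derived quantities (totals, LOI, the yield, net glass mass, six oxide percentages) are computed in full precision using the weight values for 1379 g of glass, as given in question or answer.
Oxide masses out of the charge:
  Al2O3: 165.2·0.1817 + 719.5·0.003000 = 32.18 g
  SiO2: 165.2·0.6510 + 719.5·0.9950 + 160.5·0.6334 = 925.1 g
  MgO: 160.5·0.3161 = 50.73 g
  ZnO: 180.9·0.9980 = 180.5 g
  K2O: 136.9·0.6796 + 165.2·0.1186 = 112.6 g
  Na2O: 165.2·0.03390 + 167.0·0.4349 = 78.23 g
LOI: 136.9·0.3204 + 180.9·0.002000 + 165.2·0.01480 + 719.5·0.002000 + 167.0·0.5651 + 160.5·0.05050 = 150.6 g
batch − LOI leaves glass = 1530 − 150.6 = 1379 g (consistent with Σ oxide mass)
percent by weight: oxide/glass ×100

Glass mass = 1379 g (batch 1530 − LOI 150.6).
Composition: Al2O3 2.333%, SiO2 67.07%, MgO 3.678%, ZnO 13.09%, K2O 8.165%, Na2O 5.671%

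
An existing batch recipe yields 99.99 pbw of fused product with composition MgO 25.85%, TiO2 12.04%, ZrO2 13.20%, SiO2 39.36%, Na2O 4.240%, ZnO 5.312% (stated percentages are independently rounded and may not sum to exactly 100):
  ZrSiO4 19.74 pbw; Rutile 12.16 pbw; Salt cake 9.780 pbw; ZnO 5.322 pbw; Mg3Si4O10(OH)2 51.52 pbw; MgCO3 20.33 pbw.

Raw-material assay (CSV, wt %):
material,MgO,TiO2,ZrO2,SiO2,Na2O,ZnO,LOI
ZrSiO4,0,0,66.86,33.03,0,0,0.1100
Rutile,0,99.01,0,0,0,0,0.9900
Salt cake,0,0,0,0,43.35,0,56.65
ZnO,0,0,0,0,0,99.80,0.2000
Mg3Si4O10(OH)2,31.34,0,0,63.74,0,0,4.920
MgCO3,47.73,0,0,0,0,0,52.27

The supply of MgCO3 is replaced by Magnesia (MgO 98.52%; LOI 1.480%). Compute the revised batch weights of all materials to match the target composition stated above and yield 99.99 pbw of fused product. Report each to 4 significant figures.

Every computation runs at full precision in every operation — working values appear, rounded to 4 significant digits, on the page — every reported result undergoes a single rounding — derived quantities, including yield, totals, glass mass, LOI, six oxide percentages, are computed from the weighed amounts on 99.99 pbw of glass at full precision, as they appear in problem or answer.
Target masses of each oxide per 99.99 pbw fused product:
  MgO: 25.85% × 99.99 = 25.85 pbw
  TiO2: 12.04% × 99.99 = 12.04 pbw
  ZrO2: 13.20% × 99.99 = 13.20 pbw
  SiO2: 39.36% × 99.99 = 39.36 pbw
  Na2O: 4.240% × 99.99 = 4.240 pbw
  ZnO: 5.312% × 99.99 = 5.311 pbw
Per-oxide balance check on the weights just shown, for the quoted basis mass (every target is met by its sum given rounding of the digits):
  MgO: 51.52·0.3134 + 9.848·0.9852 = 25.85 pbw (target 25.85 pbw)
  TiO2: 12.16·0.9901 = 12.04 pbw (target 12.04 pbw)
  ZrO2: 19.74·0.6686 = 13.20 pbw (target 13.20 pbw)
  SiO2: 19.74·0.3303 + 51.52·0.6374 = 39.36 pbw (target 39.36 pbw)
  Na2O: 9.780·0.4335 = 4.240 pbw (target 4.240 pbw)
  ZnO: 5.322·0.9980 = 5.311 pbw (target 5.311 pbw)
Glass-mass sanity pass: the batch minus its LOI: 100.0 pbw (the targets, summed, come to 99.99 pbw; the stated basis being 99.99 pbw — any gap is answer rounding).
Batch grand total — Σ batch = 108.4 pbw; the LOI term Σ batch·LOI equals 8.374 pbw; yield = glass ÷ total batch = 92.27%.

Revised batch per 99.99 pbw fused product:
  ZrSiO4: 19.74 pbw
  Rutile: 12.16 pbw
  Salt cake: 9.780 pbw
  ZnO: 5.322 pbw
  Mg3Si4O10(OH)2: 51.52 pbw
  Magnesia: 9.848 pbw
Total batch = 108.4 pbw; LOI loss = 8.374 pbw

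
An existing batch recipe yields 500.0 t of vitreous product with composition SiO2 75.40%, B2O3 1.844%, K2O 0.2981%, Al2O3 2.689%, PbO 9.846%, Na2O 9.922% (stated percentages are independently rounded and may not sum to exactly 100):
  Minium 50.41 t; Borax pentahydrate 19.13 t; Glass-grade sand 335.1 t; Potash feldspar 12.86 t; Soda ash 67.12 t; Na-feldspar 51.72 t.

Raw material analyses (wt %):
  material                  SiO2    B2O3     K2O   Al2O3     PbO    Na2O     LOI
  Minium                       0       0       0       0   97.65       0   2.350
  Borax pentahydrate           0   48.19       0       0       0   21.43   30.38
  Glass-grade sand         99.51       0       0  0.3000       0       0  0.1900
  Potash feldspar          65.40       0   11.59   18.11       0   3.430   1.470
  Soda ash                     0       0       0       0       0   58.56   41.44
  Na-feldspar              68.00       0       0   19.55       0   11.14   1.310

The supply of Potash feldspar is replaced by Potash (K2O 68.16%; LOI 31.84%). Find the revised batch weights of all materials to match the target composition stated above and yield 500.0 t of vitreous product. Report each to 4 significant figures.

Full precision is held at all times — the intermediate values appear with 4-significant-figure rounding at each printed step — every reported result receives exactly one rounding; derived quantities are computed from the batch weights per 500.0 t of glass at exact precision (totals, LOI, the six compositions, net glass mass, yield), as given in problem or answer.
Target oxide masses per 500.0 t vitreous product:
  SiO2: 75.40% × 500.0 = 377.0 t
  B2O3: 1.844% × 500.0 = 9.220 t
  K2O: 0.2981% × 500.0 = 1.490 t
  Al2O3: 2.689% × 500.0 = 13.44 t
  PbO: 9.846% × 500.0 = 49.23 t
  Na2O: 9.922% × 500.0 = 49.61 t
Checking each oxide sum with the batch weights as given, for the quoted basis mass (oxide sums agree with the targets inside rounding margins):
  SiO2: 335.4·0.9951 + 63.63·0.6800 = 377.0 t (target 377.0 t)
  B2O3: 19.13·0.4819 = 9.219 t (target 9.220 t)
  K2O: 2.187·0.6816 = 1.491 t (target 1.490 t)
  Al2O3: 335.4·0.003000 + 63.63·0.1955 = 13.45 t (target 13.44 t)
  PbO: 50.41·0.9765 = 49.23 t (target 49.23 t)
  Na2O: 19.13·0.2143 + 65.61·0.5856 + 63.63·0.1114 = 49.61 t (target 49.61 t)
Consistency of the glass mass: whole batch net of LOI = 500.0 t (targets for the oxides total 500.0 t; stated basis 500.0 t — any gap is answer rounding).
Batch grand total — Σ batch = 536.4 t; ignition loss, Σ(batch × LOI) = 36.35 t; glass ÷ batch gives a yield of 93.22%.

Revised batch per 500.0 t vitreous product:
  Minium: 50.41 t
  Borax pentahydrate: 19.13 t
  Glass-grade sand: 335.4 t
  Potash: 2.187 t
  Soda ash: 65.61 t
  Na-feldspar: 63.63 t
Total batch = 536.4 t; LOI loss = 36.35 t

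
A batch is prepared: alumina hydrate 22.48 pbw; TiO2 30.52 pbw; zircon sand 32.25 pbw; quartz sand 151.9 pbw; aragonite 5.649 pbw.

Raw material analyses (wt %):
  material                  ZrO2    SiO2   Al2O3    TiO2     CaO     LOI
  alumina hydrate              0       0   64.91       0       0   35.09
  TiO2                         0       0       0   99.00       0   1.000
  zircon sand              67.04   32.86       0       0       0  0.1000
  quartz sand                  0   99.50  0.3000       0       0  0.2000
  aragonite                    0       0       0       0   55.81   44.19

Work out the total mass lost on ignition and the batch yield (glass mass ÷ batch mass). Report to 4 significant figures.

LOI loss = 11.03 pbw; glass = 231.8 pbw; yield = 95.46%

In-progress results are printed, rounded to 4 significant figures, at each printed step. Full float precision is maintained from start to finish — a single rounding produces each reported value. All derived quantities, including net glass mass, LOI, yield, totals, the five compositions, are computed starting from the weights for 231.8 pbw of glass in full float precision as set out in problem or answer.
Material-by-material LOI:
  alumina hydrate: 22.48 × 0.3509 = 7.888 pbw
  TiO2: 30.52 × 0.01000 = 0.3052 pbw
  zircon sand: 32.25 × 0.001000 = 0.03225 pbw
  quartz sand: 151.9 × 0.002000 = 0.3038 pbw
  aragonite: 5.649 × 0.4419 = 2.496 pbw
Total LOI = 11.03 pbw
Glass = batch − LOI = 242.8 − 11.03 = 231.8 pbw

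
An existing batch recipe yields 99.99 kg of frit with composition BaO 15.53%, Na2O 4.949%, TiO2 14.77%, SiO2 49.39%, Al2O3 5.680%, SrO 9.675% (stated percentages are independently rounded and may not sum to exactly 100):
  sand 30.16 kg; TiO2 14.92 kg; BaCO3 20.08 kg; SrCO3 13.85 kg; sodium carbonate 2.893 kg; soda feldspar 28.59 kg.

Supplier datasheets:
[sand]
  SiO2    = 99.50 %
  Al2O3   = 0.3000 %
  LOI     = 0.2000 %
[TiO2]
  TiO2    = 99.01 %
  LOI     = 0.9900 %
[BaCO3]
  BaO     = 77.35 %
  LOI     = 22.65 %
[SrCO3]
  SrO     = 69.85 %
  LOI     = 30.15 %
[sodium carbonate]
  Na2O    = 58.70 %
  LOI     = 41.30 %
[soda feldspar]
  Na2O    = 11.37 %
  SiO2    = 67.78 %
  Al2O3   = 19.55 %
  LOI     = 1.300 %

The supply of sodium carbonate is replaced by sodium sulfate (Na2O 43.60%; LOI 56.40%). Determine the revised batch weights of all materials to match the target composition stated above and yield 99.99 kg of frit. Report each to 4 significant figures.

Revised batch per 99.99 kg frit:
  sand: 30.16 kg
  TiO2: 14.92 kg
  BaCO3: 20.08 kg
  SrCO3: 13.85 kg
  sodium sulfate: 3.895 kg
  soda feldspar: 28.59 kg
Total batch = 111.5 kg; LOI loss = 11.50 kg

Every computation carries full precision at each step; the intermediate values are displayed rounded to 4 significant digits at each printed step; each reported figure is rounded exactly once. All derived quantities are re-derived from the batch weights for 99.99 kg of glass in exact precision (totals, yield, LOI, six oxide percentages, net glass mass) exactly as printed in the problem or answer text.
Target masses of each oxide per 99.99 kg frit:
  BaO: 15.53% × 99.99 = 15.53 kg
  Na2O: 4.949% × 99.99 = 4.949 kg
  TiO2: 14.77% × 99.99 = 14.77 kg
  SiO2: 49.39% × 99.99 = 49.39 kg
  Al2O3: 5.680% × 99.99 = 5.679 kg
  SrO: 9.675% × 99.99 = 9.674 kg
Sums-versus-targets review on the weights just shown, relative to the basis at hand (sums match the target masses up to rounding of the answer):
  BaO: 20.08·0.7735 = 15.53 kg (target 15.53 kg)
  Na2O: 3.895·0.4360 + 28.59·0.1137 = 4.949 kg (target 4.949 kg)
  TiO2: 14.92·0.9901 = 14.77 kg (target 14.77 kg)
  SiO2: 30.16·0.9950 + 28.59·0.6778 = 49.39 kg (target 49.39 kg)
  Al2O3: 30.16·0.003000 + 28.59·0.1955 = 5.680 kg (target 5.679 kg)
  SrO: 13.85·0.6985 = 9.674 kg (target 9.674 kg)
Glass-mass bookkeeping: total batch − LOI = 99.99 kg (targets for the oxides total 99.98 kg; with the basis standing at 99.99 kg — differing by rounding only).
Batch total: Σ batch = 111.5 kg; the LOI term Σ batch·LOI equals 11.50 kg; yield, glass over the total, = 89.69%.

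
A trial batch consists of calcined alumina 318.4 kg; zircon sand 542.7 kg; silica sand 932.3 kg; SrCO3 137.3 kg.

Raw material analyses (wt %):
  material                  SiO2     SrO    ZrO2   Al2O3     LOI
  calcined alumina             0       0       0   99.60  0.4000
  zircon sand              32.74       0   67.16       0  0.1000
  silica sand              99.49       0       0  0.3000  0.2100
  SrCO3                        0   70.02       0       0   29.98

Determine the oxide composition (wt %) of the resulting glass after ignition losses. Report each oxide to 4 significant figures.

Glass mass = 1886 kg (batch 1931 − LOI 44.94).
Composition: SiO2 58.61%, SrO 5.098%, ZrO2 19.33%, Al2O3 16.97%

Working values appear (rounded to 4 significant figures) as written — all arithmetic holds exact precision at all times; a single rounding yields every reported number — all derived quantities are rebuilt starting from the weights per 1886 kg of glass in full float precision (yield, ignition loss, totals, the four compositions, net glass mass) as set out in the question or the answer.
Oxide-by-oxide delivered mass:
  SiO2: 542.7·0.3274 + 932.3·0.9949 = 1105 kg
  SrO: 137.3·0.7002 = 96.14 kg
  ZrO2: 542.7·0.6716 = 364.5 kg
  Al2O3: 318.4·0.9960 + 932.3·0.003000 = 319.9 kg
LOI: 318.4·0.004000 + 542.7·0.001000 + 932.3·0.002100 + 137.3·0.2998 = 44.94 kg
Glass = total batch minus LOI = 1931 − 44.94 = 1886 kg (consistent with Σ oxide mass)
wt % = 100 × oxide mass / glass mass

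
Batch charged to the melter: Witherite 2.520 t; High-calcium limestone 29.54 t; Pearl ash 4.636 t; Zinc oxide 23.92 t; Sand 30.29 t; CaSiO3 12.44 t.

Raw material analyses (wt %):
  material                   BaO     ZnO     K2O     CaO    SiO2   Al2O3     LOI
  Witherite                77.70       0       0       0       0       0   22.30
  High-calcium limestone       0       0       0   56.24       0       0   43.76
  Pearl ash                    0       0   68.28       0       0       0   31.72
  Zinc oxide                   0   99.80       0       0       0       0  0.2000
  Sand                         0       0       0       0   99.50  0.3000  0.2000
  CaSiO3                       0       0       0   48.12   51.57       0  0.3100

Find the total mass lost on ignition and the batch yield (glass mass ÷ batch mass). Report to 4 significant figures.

Rounding to four significant digits extends to every intermediate as displayed. Every computation maintains full precision through every step. A single rounding produces each reported figure — derived quantities, including yield, totals, net glass mass, ignition loss, six oxide percentages, are re-derived starting from the weights at 88.24 t of glass at exact precision, exactly as printed in question or answer.
LOI of each material in turn:
  Witherite: 2.520 × 0.2230 = 0.5620 t
  High-calcium limestone: 29.54 × 0.4376 = 12.93 t
  Pearl ash: 4.636 × 0.3172 = 1.471 t
  Zinc oxide: 23.92 × 0.002000 = 0.04784 t
  Sand: 30.29 × 0.002000 = 0.06058 t
  CaSiO3: 12.44 × 0.003100 = 0.03856 t
Total LOI = 15.11 t
Glass = batch − LOI = 103.3 − 15.11 = 88.24 t

LOI loss = 15.11 t; glass = 88.24 t; yield = 85.38%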